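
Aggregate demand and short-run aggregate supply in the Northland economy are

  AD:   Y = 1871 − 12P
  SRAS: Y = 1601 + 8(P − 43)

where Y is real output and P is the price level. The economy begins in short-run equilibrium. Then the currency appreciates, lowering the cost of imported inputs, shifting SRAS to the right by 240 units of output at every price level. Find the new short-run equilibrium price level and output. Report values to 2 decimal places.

This is a positive supply shock: SRAS shifts right.
New SRAS: Y = 1497 + 8P.
Set AD = SRAS: 1871 − 12P = 1497 + 8P, so 374 = 20P and P = 18.70.
Substituting into AD, Y = 1646.60.

P = 18.70, Y = 1646.60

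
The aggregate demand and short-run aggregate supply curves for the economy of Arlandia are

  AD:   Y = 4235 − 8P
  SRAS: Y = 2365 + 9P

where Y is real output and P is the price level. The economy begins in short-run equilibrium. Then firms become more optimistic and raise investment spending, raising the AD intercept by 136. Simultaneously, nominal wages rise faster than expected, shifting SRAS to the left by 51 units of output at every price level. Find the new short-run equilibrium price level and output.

After both shocks: AD is Y = 4371 − 8P and SRAS is Y = 2314 + 9P.
Setting them equal: 2057 = 17P, so P = 121.
Y = 4371 − 8·121 = 3403.

P = 121, Y = 3403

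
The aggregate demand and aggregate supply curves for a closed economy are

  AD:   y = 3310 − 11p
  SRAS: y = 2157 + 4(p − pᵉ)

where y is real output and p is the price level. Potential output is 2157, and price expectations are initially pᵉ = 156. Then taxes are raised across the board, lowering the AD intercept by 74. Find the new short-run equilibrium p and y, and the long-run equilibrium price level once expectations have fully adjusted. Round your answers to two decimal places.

AD shifts left: new AD is y = 3236 − 11p. With pᵉ = 156, SRAS is y = 1533 + 4p.
Short run: 3236 − 11p = 1533 + 4p gives 1703 = 15p, so p = 113.53 and y = 3236 − 11p = 1987.13.
y = 1987.13 is below potential 2157; expectations adjust and SRAS shifts right until y = 2157.
Long run: on the new AD curve, 2157 = 3236 − 11p gives p = 98.09.

Short run: p = 113.53, y = 1987.13. Long run: p = 98.09.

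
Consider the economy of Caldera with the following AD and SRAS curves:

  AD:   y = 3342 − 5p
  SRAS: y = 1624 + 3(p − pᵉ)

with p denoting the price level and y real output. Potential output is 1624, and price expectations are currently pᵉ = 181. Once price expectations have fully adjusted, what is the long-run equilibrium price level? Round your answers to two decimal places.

Short run: with pᵉ = 181, SRAS is y = 1081 + 3p. Setting AD = SRAS gives 2261 = 8p, so p = 282.63 and y = 3342 − 5p = 1928.88.
Output 1928.88 is above potential 1624, so over time expected prices rise and SRAS shifts left until y returns to 1624.
Long run: y = 1624 on the AD curve gives 1624 = 3342 − 5p, so p = 343.60.

Long-run p = 343.60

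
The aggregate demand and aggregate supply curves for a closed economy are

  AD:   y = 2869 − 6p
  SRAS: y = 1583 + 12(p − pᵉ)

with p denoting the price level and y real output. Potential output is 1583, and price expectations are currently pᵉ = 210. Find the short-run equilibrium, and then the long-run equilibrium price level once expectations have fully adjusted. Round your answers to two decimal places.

Short run: p = 211.44, y = 1600.33. Long run: p = 214.33.

Short run: with pᵉ = 210, SRAS is y = 12p − 937. Setting AD = SRAS gives 3806 = 18p, so p = 211.44 and y = 2869 − 6p = 1600.33.
Output 1600.33 is above potential 1583, so over time expected prices rise and SRAS shifts left until y returns to 1583.
Long run: y = 1583 on the AD curve gives 1583 = 2869 − 6p, so p = 214.33.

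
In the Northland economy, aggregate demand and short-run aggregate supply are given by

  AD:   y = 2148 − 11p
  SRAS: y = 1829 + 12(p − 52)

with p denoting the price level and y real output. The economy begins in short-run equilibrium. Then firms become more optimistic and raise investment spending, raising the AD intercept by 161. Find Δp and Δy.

Δp = +7, Δy = +84

This is a positive demand shock: AD shifts right.
New AD: y = 2309 − 11p.
SRAS can be written y = 1205 + 12p.
Set AD = SRAS: 2309 − 11p = 1205 + 12p, so 1104 = 23p and p = 48.
y = 2309 − 11·48 = 1781.
Initially p = 41, y = 1697, so Δp = +7 and Δy = +84.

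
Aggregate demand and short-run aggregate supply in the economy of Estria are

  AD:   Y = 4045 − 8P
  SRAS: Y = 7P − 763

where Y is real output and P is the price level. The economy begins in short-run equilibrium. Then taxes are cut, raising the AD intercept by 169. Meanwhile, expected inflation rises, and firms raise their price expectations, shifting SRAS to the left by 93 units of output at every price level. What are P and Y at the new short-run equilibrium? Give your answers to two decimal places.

After both shocks: AD is Y = 4214 − 8P and SRAS is Y = 7P − 856.
Setting them equal: 5070 = 15P, so P = 338.00.
Substituting into AD, Y = 1510.00.

P = 338.00, Y = 1510.00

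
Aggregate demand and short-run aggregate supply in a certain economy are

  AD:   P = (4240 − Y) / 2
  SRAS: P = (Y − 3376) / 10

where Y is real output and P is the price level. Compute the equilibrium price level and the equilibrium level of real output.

Rearrange AD to Y = 4240 − 2P.
Rearrange SRAS to Y = 3376 + 10P.
Set AD = SRAS: 4240 − 2P = 3376 + 10P, so 864 = 12P and P = 72.
Then Y = 4240 − 2·72 = 4096.

P = 72, Y = 4096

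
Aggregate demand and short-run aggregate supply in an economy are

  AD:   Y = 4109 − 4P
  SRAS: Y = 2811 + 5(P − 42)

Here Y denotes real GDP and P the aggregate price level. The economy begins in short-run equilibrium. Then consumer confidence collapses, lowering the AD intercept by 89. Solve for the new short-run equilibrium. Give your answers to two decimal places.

This is a negative demand shock: AD shifts left.
New AD: Y = 4020 − 4P.
SRAS can be written Y = 2601 + 5P.
Set AD = SRAS: 4020 − 4P = 2601 + 5P, so 1419 = 9P and P = 157.67.
Substituting into AD, Y = 3389.33.

P = 157.67, Y = 3389.33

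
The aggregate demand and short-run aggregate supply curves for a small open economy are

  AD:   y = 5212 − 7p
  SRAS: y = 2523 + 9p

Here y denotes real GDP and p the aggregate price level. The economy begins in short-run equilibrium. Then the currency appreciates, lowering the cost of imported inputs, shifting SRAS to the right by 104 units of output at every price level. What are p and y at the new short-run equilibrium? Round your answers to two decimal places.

This is a positive supply shock: SRAS shifts right.
New SRAS: y = 2627 + 9p.
Set AD = SRAS: 5212 − 7p = 2627 + 9p, so 2585 = 16p and p = 161.56.
Substituting into AD, y = 4081.06.

p = 161.56, y = 4081.06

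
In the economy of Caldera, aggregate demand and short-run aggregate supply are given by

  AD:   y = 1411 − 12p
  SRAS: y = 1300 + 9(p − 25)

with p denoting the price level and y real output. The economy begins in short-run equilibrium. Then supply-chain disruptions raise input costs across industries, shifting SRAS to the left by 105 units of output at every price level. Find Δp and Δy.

Δp = +5, Δy = -60

This is a negative supply shock: SRAS shifts left.
New SRAS: y = 970 + 9p.
Set AD = SRAS: 1411 − 12p = 970 + 9p, so 441 = 21p and p = 21.
y = 1411 − 12·21 = 1159.
Initially p = 16, y = 1219, so Δp = +5 and Δy = -60.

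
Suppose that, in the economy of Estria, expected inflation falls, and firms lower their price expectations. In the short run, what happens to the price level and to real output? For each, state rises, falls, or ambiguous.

Price level: falls; output: rises

This is a favourable supply shock: SRAS shifts right.
Moving along the downward-sloping AD curve, P falls and Y rises.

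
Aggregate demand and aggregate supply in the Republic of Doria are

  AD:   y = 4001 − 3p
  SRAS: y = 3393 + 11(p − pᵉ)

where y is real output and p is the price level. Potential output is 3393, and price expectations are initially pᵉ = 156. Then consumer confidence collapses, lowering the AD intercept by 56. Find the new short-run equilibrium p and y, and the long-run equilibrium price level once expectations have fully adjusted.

Short run: p = 162, y = 3459. Long run: p = 184.

AD shifts left: new AD is y = 3945 − 3p. With pᵉ = 156, SRAS is y = 1677 + 11p.
Short run: 3945 − 3p = 1677 + 11p gives 2268 = 14p, so p = 162 and y = 3945 − 3·162 = 3459.
y = 3459 is above potential 3393; expectations adjust and SRAS shifts left until y = 3393.
Long run: on the new AD curve, 3393 = 3945 − 3p gives p = 184.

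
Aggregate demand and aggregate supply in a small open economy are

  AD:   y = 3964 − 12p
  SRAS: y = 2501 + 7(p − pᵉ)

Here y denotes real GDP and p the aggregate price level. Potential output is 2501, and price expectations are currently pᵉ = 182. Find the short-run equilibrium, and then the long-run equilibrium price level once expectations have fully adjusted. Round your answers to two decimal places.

Short run: p = 144.05, y = 2235.37. Long run: p = 121.92.

Short run: with pᵉ = 182, SRAS is y = 1227 + 7p. Setting AD = SRAS gives 2737 = 19p, so p = 144.05 and y = 3964 − 12p = 2235.37.
Output 2235.37 is below potential 2501, so over time expected prices fall and SRAS shifts right until y returns to 2501.
Long run: y = 2501 on the AD curve gives 2501 = 3964 − 12p, so p = 121.92.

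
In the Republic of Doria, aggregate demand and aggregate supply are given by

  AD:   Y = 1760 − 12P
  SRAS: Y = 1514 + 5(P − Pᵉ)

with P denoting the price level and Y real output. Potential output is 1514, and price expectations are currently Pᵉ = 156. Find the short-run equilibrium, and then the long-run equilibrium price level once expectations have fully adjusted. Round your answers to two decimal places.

Short run: with Pᵉ = 156, SRAS is Y = 734 + 5P. Setting AD = SRAS gives 1026 = 17P, so P = 60.35 and Y = 1760 − 12P = 1035.76.
Output 1035.76 is below potential 1514, so over time expected prices fall and SRAS shifts right until Y returns to 1514.
Long run: Y = 1514 on the AD curve gives 1514 = 1760 − 12P, so P = 20.50.

Short run: P = 60.35, Y = 1035.76. Long run: P = 20.50.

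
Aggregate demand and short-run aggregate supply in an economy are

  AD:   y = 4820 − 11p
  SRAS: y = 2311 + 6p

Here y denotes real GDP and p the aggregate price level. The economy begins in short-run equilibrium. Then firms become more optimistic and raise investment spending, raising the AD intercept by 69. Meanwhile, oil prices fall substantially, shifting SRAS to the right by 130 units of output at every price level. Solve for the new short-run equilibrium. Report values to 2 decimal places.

p = 144.00, y = 3305.00

After both shocks: AD is y = 4889 − 11p and SRAS is y = 2441 + 6p.
Setting them equal: 2448 = 17p, so p = 144.00.
Substituting into AD, y = 3305.00.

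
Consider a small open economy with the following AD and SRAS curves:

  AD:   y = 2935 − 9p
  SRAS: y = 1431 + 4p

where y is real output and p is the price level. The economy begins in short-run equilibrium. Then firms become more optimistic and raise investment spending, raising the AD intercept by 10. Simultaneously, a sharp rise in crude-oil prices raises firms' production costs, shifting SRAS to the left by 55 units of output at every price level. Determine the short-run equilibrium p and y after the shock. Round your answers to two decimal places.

After both shocks: AD is y = 2945 − 9p and SRAS is y = 1376 + 4p.
Setting them equal: 1569 = 13p, so p = 120.69.
Substituting into AD, y = 1858.77.

p = 120.69, y = 1858.77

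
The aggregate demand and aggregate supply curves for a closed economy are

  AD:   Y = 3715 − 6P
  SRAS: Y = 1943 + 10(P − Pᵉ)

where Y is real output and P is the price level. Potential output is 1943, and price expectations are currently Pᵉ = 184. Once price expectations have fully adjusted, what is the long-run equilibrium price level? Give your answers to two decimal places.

Long-run P = 295.33

Short run: with Pᵉ = 184, SRAS is Y = 103 + 10P. Setting AD = SRAS gives 3612 = 16P, so P = 225.75 and Y = 3715 − 6P = 2360.50.
Output 2360.50 is above potential 1943, so over time expected prices rise and SRAS shifts left until Y returns to 1943.
Long run: Y = 1943 on the AD curve gives 1943 = 3715 − 6P, so P = 295.33.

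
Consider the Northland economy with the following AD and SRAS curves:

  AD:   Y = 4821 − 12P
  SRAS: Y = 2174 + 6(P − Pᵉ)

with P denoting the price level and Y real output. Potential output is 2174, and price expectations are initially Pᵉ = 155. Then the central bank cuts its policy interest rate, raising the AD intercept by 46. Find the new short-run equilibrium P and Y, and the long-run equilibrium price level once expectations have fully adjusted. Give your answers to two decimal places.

Short run: P = 201.28, Y = 2451.67. Long run: P = 224.42.

AD shifts right: new AD is Y = 4867 − 12P. With Pᵉ = 155, SRAS is Y = 1244 + 6P.
Short run: 4867 − 12P = 1244 + 6P gives 3623 = 18P, so P = 201.28 and Y = 4867 − 12P = 2451.67.
Y = 2451.67 is above potential 2174; expectations adjust and SRAS shifts left until Y = 2174.
Long run: on the new AD curve, 2174 = 4867 − 12P gives P = 224.42.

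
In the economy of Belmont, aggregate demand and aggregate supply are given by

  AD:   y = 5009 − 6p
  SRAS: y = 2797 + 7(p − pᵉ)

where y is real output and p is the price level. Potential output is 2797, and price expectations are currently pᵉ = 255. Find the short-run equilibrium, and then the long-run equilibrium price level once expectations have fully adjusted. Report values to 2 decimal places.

Short run: with pᵉ = 255, SRAS is y = 1012 + 7p. Setting AD = SRAS gives 3997 = 13p, so p = 307.46 and y = 5009 − 6p = 3164.23.
Output 3164.23 is above potential 2797, so over time expected prices rise and SRAS shifts left until y returns to 2797.
Long run: y = 2797 on the AD curve gives 2797 = 5009 − 6p, so p = 368.67.

Short run: p = 307.46, y = 3164.23. Long run: p = 368.67.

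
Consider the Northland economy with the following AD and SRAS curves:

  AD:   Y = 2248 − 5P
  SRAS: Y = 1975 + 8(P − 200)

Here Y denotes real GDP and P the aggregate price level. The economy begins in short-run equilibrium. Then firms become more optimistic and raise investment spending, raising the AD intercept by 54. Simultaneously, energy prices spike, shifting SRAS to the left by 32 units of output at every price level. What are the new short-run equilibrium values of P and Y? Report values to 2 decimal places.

P = 150.69, Y = 1548.54

After both shocks: AD is Y = 2302 − 5P and SRAS is Y = 343 + 8P.
Setting them equal: 1959 = 13P, so P = 150.69.
Substituting into AD, Y = 1548.54.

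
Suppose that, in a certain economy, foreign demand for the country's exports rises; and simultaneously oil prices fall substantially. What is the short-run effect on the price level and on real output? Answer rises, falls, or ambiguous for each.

The first event is a positive demand shock: AD shifts right, which by itself pushes P up and Y up.
The second is a favourable supply shock: SRAS shifts right, which by itself pushes P down and Y up.
The two shocks push P in opposite directions, so the effect on P is ambiguous. Both shocks push Y up, so Y rises.

Price level: ambiguous; output: rises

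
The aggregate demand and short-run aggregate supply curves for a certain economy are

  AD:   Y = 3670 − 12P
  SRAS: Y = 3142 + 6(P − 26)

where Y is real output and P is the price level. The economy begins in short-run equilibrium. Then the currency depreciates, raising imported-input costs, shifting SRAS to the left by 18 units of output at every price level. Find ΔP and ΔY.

ΔP = +1, ΔY = -12

This is a negative supply shock: SRAS shifts left.
New SRAS: Y = 2968 + 6P.
Set AD = SRAS: 3670 − 12P = 2968 + 6P, so 702 = 18P and P = 39.
Y = 3670 − 12·39 = 3202.
Initially P = 38, Y = 3214, so ΔP = +1 and ΔY = -12.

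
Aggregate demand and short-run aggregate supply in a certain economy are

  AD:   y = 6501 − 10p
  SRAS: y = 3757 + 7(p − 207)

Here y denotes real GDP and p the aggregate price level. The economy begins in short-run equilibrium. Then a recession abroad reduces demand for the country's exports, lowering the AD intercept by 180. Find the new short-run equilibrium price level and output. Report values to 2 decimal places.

This is a negative demand shock: AD shifts left.
New AD: y = 6321 − 10p.
SRAS can be written y = 2308 + 7p.
Set AD = SRAS: 6321 − 10p = 2308 + 7p, so 4013 = 17p and p = 236.06.
Substituting into AD, y = 3960.41.

p = 236.06, y = 3960.41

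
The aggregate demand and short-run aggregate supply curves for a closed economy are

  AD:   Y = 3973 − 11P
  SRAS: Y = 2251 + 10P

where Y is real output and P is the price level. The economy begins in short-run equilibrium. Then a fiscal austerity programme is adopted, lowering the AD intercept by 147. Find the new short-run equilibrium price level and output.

This is a negative demand shock: AD shifts left.
New AD: Y = 3826 − 11P.
Set AD = SRAS: 3826 − 11P = 2251 + 10P, so 1575 = 21P and P = 75.
Y = 3826 − 11·75 = 3001.

P = 75, Y = 3001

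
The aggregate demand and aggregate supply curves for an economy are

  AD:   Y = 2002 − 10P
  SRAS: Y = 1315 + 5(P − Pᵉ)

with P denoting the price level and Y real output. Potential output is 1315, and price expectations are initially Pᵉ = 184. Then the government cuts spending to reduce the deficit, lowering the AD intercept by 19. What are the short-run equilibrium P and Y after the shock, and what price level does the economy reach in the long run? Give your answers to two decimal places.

Short run: P = 105.87, Y = 924.33. Long run: P = 66.80.

AD shifts left: new AD is Y = 1983 − 10P. With Pᵉ = 184, SRAS is Y = 395 + 5P.
Short run: 1983 − 10P = 395 + 5P gives 1588 = 15P, so P = 105.87 and Y = 1983 − 10P = 924.33.
Y = 924.33 is below potential 1315; expectations adjust and SRAS shifts right until Y = 1315.
Long run: on the new AD curve, 1315 = 1983 − 10P gives P = 66.80.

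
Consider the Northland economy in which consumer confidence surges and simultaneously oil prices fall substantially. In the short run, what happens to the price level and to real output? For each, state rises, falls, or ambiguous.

The first event is a positive demand shock: AD shifts right, which by itself pushes P up and Y up.
The second is a favourable supply shock: SRAS shifts right, which by itself pushes P down and Y up.
The two shocks push P in opposite directions, so the effect on P is ambiguous. Both shocks push Y up, so Y rises.

Price level: ambiguous; output: rises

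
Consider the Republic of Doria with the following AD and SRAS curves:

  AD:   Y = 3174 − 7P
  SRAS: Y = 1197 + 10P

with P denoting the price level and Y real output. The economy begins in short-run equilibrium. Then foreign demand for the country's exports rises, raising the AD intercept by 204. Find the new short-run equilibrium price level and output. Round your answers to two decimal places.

This is a positive demand shock: AD shifts right.
New AD: Y = 3378 − 7P.
Set AD = SRAS: 3378 − 7P = 1197 + 10P, so 2181 = 17P and P = 128.29.
Substituting into AD, Y = 2479.94.

P = 128.29, Y = 2479.94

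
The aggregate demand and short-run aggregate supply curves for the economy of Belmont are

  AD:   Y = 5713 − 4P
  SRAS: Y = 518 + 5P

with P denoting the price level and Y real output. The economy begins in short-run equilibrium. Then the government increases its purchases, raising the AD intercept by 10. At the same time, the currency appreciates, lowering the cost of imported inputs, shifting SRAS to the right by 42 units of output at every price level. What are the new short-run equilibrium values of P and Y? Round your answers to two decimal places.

P = 573.67, Y = 3428.33

After both shocks: AD is Y = 5723 − 4P and SRAS is Y = 560 + 5P.
Setting them equal: 5163 = 9P, so P = 573.67.
Substituting into AD, Y = 3428.33.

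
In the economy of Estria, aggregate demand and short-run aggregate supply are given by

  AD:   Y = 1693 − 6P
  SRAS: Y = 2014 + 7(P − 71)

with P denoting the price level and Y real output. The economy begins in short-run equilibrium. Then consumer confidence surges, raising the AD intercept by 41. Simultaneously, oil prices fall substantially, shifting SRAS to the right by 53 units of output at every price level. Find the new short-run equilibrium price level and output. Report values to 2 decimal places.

After both shocks: AD is Y = 1734 − 6P and SRAS is Y = 1570 + 7P.
Setting them equal: 164 = 13P, so P = 12.62.
Substituting into AD, Y = 1658.31.

P = 12.62, Y = 1658.31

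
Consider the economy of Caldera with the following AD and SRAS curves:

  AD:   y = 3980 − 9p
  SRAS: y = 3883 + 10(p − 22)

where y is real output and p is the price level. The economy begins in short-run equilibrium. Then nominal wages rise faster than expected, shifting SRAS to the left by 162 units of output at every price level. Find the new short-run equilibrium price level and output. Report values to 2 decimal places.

p = 25.21, y = 3753.11

This is a negative supply shock: SRAS shifts left.
New SRAS: y = 3501 + 10p.
Set AD = SRAS: 3980 − 9p = 3501 + 10p, so 479 = 19p and p = 25.21.
Substituting into AD, y = 3753.11.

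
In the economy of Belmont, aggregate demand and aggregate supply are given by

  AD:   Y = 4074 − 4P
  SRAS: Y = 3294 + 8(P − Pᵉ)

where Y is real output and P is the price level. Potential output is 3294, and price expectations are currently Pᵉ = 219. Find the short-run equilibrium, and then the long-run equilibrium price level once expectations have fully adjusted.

Short run: with Pᵉ = 219, SRAS is Y = 1542 + 8P. Setting AD = SRAS gives 2532 = 12P, so P = 211 and Y = 4074 − 4·211 = 3230.
Output 3230 is below potential 3294, so over time expected prices fall and SRAS shifts right until Y returns to 3294.
Long run: Y = 3294 on the AD curve gives 3294 = 4074 − 4P, so P = 195.

Short run: P = 211, Y = 3230. Long run: P = 195.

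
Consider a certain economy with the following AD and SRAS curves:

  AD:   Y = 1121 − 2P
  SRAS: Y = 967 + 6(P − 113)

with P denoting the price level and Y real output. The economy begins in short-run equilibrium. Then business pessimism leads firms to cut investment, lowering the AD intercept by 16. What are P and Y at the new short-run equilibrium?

P = 102, Y = 901

This is a negative demand shock: AD shifts left.
New AD: Y = 1105 − 2P.
SRAS can be written Y = 289 + 6P.
Set AD = SRAS: 1105 − 2P = 289 + 6P, so 816 = 8P and P = 102.
Y = 1105 − 2·102 = 901.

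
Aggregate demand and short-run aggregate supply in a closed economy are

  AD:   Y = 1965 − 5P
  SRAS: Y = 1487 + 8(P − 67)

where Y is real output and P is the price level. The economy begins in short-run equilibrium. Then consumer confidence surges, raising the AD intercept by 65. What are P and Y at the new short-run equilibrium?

P = 83, Y = 1615

This is a positive demand shock: AD shifts right.
New AD: Y = 2030 − 5P.
SRAS can be written Y = 951 + 8P.
Set AD = SRAS: 2030 − 5P = 951 + 8P, so 1079 = 13P and P = 83.
Y = 2030 − 5·83 = 1615.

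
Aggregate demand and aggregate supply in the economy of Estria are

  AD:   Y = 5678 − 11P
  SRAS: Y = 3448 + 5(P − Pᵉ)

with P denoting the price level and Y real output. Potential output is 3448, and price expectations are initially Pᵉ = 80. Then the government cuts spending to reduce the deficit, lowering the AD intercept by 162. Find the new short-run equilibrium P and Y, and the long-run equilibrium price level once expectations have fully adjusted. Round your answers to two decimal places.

Short run: P = 154.25, Y = 3819.25. Long run: P = 188.00.

AD shifts left: new AD is Y = 5516 − 11P. With Pᵉ = 80, SRAS is Y = 3048 + 5P.
Short run: 5516 − 11P = 3048 + 5P gives 2468 = 16P, so P = 154.25 and Y = 5516 − 11P = 3819.25.
Y = 3819.25 is above potential 3448; expectations adjust and SRAS shifts left until Y = 3448.
Long run: on the new AD curve, 3448 = 5516 − 11P gives P = 188.00.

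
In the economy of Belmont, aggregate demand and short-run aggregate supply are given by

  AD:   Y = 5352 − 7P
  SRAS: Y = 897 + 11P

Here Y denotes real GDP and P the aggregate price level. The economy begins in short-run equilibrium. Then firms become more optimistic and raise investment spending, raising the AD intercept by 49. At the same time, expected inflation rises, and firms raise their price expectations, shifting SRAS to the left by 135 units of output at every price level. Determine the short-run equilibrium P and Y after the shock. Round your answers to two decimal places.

P = 257.72, Y = 3596.94

After both shocks: AD is Y = 5401 − 7P and SRAS is Y = 762 + 11P.
Setting them equal: 4639 = 18P, so P = 257.72.
Substituting into AD, Y = 3596.94.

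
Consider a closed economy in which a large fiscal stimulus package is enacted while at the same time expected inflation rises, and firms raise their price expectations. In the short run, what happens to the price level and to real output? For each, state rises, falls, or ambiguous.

Price level: rises; output: ambiguous

The first event is a positive demand shock: AD shifts right, which by itself pushes P up and Y up.
The second is an adverse supply shock: SRAS shifts left, which by itself pushes P up and Y down.
Both shocks push P up, so P rises. The two shocks push Y in opposite directions, so the effect on Y is ambiguous.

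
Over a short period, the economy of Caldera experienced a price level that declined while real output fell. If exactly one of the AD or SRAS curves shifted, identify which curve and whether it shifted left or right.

P fell and Y fell. An AD shift moves P and Y in the same direction; an SRAS shift moves them in opposite directions.
Here P and Y moved in the same direction, so the AD curve shifted.
Since Y fell, AD shifted left.

AD shifted left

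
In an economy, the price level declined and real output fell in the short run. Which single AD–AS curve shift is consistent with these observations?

AD shifted left

P fell and Y fell. An AD shift moves P and Y in the same direction; an SRAS shift moves them in opposite directions.
Here P and Y moved in the same direction, so the AD curve shifted.
Since Y fell, AD shifted left.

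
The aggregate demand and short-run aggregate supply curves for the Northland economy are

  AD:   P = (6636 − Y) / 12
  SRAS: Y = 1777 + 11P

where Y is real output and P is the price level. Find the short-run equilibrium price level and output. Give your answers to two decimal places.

Rearrange AD to Y = 6636 − 12P.
Set AD = SRAS: 6636 − 12P = 1777 + 11P, so 4859 = 23P and P = 211.26.
Substituting into AD, Y = 6636 − 12P = 4100.87.

P = 211.26, Y = 4100.87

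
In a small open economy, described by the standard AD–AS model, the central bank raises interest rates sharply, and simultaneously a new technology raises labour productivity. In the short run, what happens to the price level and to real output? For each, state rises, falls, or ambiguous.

The first event is a negative demand shock: AD shifts left, which by itself pushes P down and Y down.
The second is a favourable supply shock: SRAS shifts right, which by itself pushes P down and Y up.
Both shocks push P down, so P falls. The two shocks push Y in opposite directions, so the effect on Y is ambiguous.

Price level: falls; output: ambiguous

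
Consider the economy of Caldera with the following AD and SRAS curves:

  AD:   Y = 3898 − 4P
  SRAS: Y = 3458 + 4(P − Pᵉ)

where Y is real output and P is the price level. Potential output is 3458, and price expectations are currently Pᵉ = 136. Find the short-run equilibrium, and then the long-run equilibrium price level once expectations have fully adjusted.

Short run: P = 123, Y = 3406. Long run: P = 110.

Short run: with Pᵉ = 136, SRAS is Y = 2914 + 4P. Setting AD = SRAS gives 984 = 8P, so P = 123 and Y = 3898 − 4·123 = 3406.
Output 3406 is below potential 3458, so over time expected prices fall and SRAS shifts right until Y returns to 3458.
Long run: Y = 3458 on the AD curve gives 3458 = 3898 − 4P, so P = 110.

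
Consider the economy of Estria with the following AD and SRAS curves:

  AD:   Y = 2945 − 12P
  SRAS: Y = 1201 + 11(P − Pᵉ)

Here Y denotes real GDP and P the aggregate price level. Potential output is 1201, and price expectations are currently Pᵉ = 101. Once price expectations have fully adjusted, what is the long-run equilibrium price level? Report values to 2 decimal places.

Short run: with Pᵉ = 101, SRAS is Y = 90 + 11P. Setting AD = SRAS gives 2855 = 23P, so P = 124.13 and Y = 2945 − 12P = 1455.43.
Output 1455.43 is above potential 1201, so over time expected prices rise and SRAS shifts left until Y returns to 1201.
Long run: Y = 1201 on the AD curve gives 1201 = 2945 − 12P, so P = 145.33.

Long-run P = 145.33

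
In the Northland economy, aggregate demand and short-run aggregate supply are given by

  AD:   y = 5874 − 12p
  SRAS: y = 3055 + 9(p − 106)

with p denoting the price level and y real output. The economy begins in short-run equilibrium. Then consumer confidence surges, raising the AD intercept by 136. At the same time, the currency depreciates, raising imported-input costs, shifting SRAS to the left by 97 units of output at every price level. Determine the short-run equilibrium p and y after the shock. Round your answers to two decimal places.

After both shocks: AD is y = 6010 − 12p and SRAS is y = 2004 + 9p.
Setting them equal: 4006 = 21p, so p = 190.76.
Substituting into AD, y = 3720.86.

p = 190.76, y = 3720.86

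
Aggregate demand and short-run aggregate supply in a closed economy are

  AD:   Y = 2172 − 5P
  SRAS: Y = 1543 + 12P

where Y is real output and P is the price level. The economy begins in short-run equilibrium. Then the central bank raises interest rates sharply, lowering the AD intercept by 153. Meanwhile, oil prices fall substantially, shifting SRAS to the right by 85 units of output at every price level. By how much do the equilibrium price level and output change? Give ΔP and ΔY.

ΔP = -14, ΔY = -83

After both shocks: AD is Y = 2019 − 5P and SRAS is Y = 1628 + 12P.
Setting them equal: 391 = 17P, so P = 23.
Y = 2019 − 5·23 = 1904.
Initially P = 37, Y = 1987, so ΔP = -14 and ΔY = -83.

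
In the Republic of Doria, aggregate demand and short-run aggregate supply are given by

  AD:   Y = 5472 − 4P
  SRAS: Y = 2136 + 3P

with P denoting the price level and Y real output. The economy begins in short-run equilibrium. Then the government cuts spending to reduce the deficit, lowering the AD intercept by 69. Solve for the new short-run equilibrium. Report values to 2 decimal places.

P = 466.71, Y = 3536.14

This is a negative demand shock: AD shifts left.
New AD: Y = 5403 − 4P.
Set AD = SRAS: 5403 − 4P = 2136 + 3P, so 3267 = 7P and P = 466.71.
Substituting into AD, Y = 3536.14.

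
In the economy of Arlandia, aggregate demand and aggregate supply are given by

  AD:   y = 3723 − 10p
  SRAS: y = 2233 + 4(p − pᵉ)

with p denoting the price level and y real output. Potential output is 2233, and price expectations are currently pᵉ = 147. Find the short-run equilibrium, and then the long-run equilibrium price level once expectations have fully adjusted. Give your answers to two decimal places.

Short run: p = 148.43, y = 2238.71. Long run: p = 149.00.

Short run: with pᵉ = 147, SRAS is y = 1645 + 4p. Setting AD = SRAS gives 2078 = 14p, so p = 148.43 and y = 3723 − 10p = 2238.71.
Output 2238.71 is above potential 2233, so over time expected prices rise and SRAS shifts left until y returns to 2233.
Long run: y = 2233 on the AD curve gives 2233 = 3723 − 10p, so p = 149.00.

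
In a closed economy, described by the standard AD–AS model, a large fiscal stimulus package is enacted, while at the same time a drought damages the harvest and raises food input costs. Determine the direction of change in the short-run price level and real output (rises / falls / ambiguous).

Price level: rises; output: ambiguous

The first event is a positive demand shock: AD shifts right, which by itself pushes P up and Y up.
The second is an adverse supply shock: SRAS shifts left, which by itself pushes P up and Y down.
Both shocks push P up, so P rises. The two shocks push Y in opposite directions, so the effect on Y is ambiguous.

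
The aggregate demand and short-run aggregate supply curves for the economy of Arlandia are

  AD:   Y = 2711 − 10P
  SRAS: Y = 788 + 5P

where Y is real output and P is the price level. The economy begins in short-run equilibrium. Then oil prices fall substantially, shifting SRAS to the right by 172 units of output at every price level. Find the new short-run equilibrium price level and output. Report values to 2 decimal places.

P = 116.73, Y = 1543.67

This is a positive supply shock: SRAS shifts right.
New SRAS: Y = 960 + 5P.
Set AD = SRAS: 2711 − 10P = 960 + 5P, so 1751 = 15P and P = 116.73.
Substituting into AD, Y = 1543.67.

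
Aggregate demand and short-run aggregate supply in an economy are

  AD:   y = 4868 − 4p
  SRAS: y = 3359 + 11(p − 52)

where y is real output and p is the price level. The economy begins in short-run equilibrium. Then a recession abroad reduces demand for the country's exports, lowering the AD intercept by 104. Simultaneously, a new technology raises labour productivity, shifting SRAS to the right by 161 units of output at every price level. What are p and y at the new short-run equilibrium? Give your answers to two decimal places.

After both shocks: AD is y = 4764 − 4p and SRAS is y = 2948 + 11p.
Setting them equal: 1816 = 15p, so p = 121.07.
Substituting into AD, y = 4279.73.

p = 121.07, y = 4279.73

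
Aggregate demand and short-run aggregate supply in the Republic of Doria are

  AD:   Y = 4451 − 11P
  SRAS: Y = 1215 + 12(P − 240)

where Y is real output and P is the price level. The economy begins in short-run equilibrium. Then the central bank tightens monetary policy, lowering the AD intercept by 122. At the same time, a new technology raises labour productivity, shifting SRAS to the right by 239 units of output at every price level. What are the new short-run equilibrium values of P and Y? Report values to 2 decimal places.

P = 250.22, Y = 1576.61

After both shocks: AD is Y = 4329 − 11P and SRAS is Y = 12P − 1426.
Setting them equal: 5755 = 23P, so P = 250.22.
Substituting into AD, Y = 1576.61.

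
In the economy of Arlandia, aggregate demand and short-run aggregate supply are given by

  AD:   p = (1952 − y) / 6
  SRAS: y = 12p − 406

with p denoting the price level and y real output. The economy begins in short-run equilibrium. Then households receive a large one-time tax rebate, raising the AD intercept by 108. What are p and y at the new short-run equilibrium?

p = 137, y = 1238

This is a positive demand shock: AD shifts right.
New AD: y = 2060 − 6p.
Set AD = SRAS: 2060 − 6p = 12p − 406, so 2466 = 18p and p = 137.
y = 2060 − 6·137 = 1238.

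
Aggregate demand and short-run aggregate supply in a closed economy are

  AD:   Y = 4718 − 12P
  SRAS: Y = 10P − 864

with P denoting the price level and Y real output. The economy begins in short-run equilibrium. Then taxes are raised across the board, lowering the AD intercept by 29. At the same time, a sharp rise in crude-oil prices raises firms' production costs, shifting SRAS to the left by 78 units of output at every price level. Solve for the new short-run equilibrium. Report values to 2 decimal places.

P = 255.95, Y = 1617.55

After both shocks: AD is Y = 4689 − 12P and SRAS is Y = 10P − 942.
Setting them equal: 5631 = 22P, so P = 255.95.
Substituting into AD, Y = 1617.55.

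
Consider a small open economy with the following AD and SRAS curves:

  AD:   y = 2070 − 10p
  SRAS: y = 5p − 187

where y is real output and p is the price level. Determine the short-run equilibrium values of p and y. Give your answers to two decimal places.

p = 150.47, y = 565.33

Set AD = SRAS: 2070 − 10p = 5p − 187, so 2257 = 15p and p = 150.47.
Substituting into AD, y = 2070 − 10p = 565.33.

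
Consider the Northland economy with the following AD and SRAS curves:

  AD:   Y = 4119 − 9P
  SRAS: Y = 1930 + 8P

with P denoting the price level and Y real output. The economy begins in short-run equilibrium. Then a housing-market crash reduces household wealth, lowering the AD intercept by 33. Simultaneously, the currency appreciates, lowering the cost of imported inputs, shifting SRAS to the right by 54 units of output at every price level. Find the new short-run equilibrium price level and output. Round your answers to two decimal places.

P = 123.65, Y = 2973.18

After both shocks: AD is Y = 4086 − 9P and SRAS is Y = 1984 + 8P.
Setting them equal: 2102 = 17P, so P = 123.65.
Substituting into AD, Y = 2973.18.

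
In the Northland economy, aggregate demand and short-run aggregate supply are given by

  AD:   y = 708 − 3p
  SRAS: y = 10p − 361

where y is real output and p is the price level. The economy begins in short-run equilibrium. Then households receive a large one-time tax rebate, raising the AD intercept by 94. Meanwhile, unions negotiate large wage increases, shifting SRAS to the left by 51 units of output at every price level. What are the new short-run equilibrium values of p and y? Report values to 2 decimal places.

p = 93.38, y = 521.85

After both shocks: AD is y = 802 − 3p and SRAS is y = 10p − 412.
Setting them equal: 1214 = 13p, so p = 93.38.
Substituting into AD, y = 521.85.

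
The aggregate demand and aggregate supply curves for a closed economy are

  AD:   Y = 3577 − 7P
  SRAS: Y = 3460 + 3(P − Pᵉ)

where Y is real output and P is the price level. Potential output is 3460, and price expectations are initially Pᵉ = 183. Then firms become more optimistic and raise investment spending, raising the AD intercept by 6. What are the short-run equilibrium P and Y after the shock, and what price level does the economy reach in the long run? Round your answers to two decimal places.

Short run: P = 67.20, Y = 3112.60. Long run: P = 17.57.

AD shifts right: new AD is Y = 3583 − 7P. With Pᵉ = 183, SRAS is Y = 2911 + 3P.
Short run: 3583 − 7P = 2911 + 3P gives 672 = 10P, so P = 67.20 and Y = 3583 − 7P = 3112.60.
Y = 3112.60 is below potential 3460; expectations adjust and SRAS shifts right until Y = 3460.
Long run: on the new AD curve, 3460 = 3583 − 7P gives P = 17.57.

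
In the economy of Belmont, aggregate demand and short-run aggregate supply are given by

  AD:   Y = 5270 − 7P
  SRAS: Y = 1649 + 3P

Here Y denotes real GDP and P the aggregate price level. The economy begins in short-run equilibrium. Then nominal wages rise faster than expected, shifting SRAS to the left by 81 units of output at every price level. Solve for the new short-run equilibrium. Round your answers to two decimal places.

P = 370.20, Y = 2678.60

This is a negative supply shock: SRAS shifts left.
New SRAS: Y = 1568 + 3P.
Set AD = SRAS: 5270 − 7P = 1568 + 3P, so 3702 = 10P and P = 370.20.
Substituting into AD, Y = 2678.60.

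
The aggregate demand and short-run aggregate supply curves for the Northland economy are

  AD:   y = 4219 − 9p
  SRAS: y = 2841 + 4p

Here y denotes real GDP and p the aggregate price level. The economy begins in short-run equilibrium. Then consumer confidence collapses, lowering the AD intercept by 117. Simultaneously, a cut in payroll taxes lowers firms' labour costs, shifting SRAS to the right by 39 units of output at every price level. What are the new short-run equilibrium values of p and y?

After both shocks: AD is y = 4102 − 9p and SRAS is y = 2880 + 4p.
Setting them equal: 1222 = 13p, so p = 94.
y = 4102 − 9·94 = 3256.

p = 94, y = 3256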